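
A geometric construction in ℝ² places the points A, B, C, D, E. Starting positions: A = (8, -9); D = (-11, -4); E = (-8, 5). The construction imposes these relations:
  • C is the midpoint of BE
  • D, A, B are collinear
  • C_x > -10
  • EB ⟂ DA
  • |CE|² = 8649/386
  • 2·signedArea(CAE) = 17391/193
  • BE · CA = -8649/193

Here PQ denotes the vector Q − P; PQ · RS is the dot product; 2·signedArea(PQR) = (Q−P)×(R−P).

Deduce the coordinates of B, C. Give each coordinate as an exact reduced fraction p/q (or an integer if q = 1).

B = (-2009/193, -802/193)
C = (-3553/386, 163/386)

1. B_x = -2009/193  [D, A, B are collinear ∩ EB ⟂ DA]
2. B_y = -802/193  [D, A, B are collinear ∩ EB ⟂ DA]
   → B = (-2009/193, -802/193)
3. C_x = -3553/386  [C is the midpoint of BE]
4. C_y = 163/386  [C is the midpoint of BE]
   → C = (-3553/386, 163/386)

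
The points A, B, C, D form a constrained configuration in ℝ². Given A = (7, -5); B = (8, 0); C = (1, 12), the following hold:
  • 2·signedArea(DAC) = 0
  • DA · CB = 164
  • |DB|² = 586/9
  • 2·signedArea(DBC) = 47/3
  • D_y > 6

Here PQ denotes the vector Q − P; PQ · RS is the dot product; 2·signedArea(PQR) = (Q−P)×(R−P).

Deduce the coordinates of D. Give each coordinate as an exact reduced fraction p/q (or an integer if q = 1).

D = (3, 19/3)

1. D_x = 3  [2·signedArea(DAC) = 0 ∩ DA · CB = 164]
2. D_y = 19/3  [2·signedArea(DAC) = 0 ∩ DA · CB = 164]
   → D = (3, 19/3)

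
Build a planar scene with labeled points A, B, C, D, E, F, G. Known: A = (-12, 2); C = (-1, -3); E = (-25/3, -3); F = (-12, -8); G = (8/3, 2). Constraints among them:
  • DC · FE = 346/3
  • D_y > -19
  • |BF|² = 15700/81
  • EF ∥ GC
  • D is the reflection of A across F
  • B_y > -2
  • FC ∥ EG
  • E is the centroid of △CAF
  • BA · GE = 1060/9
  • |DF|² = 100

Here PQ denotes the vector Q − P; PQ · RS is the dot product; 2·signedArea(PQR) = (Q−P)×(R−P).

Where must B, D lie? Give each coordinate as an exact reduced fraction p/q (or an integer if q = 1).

B = (2/9, -4/3)
D = (-12, -18)

1. B_x = 2/9  [line 11·x + 5·y + 38/9 = 0 ∩ |BF|² = 15700/81]
2. B_y = -4/3  [line 11·x + 5·y + 38/9 = 0 ∩ |BF|² = 15700/81]
   → B = (2/9, -4/3)
3. D_x = -12  [D is the reflection of A across F]
4. D_y = -18  [D is the reflection of A across F]
   → D = (-12, -18)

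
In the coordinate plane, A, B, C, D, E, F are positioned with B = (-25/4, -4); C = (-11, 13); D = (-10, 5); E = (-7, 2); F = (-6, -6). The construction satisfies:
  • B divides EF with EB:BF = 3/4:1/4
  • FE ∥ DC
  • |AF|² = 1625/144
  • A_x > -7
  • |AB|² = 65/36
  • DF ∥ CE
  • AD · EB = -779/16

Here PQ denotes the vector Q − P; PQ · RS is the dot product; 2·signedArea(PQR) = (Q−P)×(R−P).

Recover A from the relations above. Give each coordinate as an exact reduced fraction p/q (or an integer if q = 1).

A = (-77/12, -8/3)

1. A_x = -77/12  [line -3/4·x + 6·y + 179/16 = 0 ∩ |AF|² = 1625/144]
2. A_y = -8/3  [line -3/4·x + 6·y + 179/16 = 0 ∩ |AF|² = 1625/144]
   → A = (-77/12, -8/3)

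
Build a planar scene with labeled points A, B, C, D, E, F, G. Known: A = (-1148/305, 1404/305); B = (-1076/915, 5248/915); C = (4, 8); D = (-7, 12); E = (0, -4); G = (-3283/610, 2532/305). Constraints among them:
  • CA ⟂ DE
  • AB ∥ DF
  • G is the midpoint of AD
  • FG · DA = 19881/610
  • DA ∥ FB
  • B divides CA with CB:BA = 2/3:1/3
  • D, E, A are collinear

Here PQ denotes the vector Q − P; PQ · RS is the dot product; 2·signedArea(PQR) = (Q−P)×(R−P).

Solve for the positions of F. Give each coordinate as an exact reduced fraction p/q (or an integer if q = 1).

F = (-4037/915, 12016/915)

1. F_x = -4037/915  [DA ∥ FB ∩ AB ∥ DF]
2. F_y = 12016/915  [DA ∥ FB ∩ AB ∥ DF]
   → F = (-4037/915, 12016/915)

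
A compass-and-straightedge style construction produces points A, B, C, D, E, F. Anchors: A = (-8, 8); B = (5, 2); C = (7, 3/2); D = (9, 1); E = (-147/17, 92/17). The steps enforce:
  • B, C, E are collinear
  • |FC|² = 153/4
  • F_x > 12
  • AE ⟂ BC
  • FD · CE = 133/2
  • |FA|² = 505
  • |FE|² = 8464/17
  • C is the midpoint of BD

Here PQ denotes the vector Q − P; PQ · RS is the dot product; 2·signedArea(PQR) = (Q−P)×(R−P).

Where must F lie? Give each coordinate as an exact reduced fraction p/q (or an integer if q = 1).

1. F_x = 13  [line 266/17·x + -133/34·y + -3458/17 = 0 ∩ |FC|² = 153/4]
2. F_y = 0  [line 266/17·x + -133/34·y + -3458/17 = 0 ∩ |FC|² = 153/4]
   → F = (13, 0)

F = (13, 0)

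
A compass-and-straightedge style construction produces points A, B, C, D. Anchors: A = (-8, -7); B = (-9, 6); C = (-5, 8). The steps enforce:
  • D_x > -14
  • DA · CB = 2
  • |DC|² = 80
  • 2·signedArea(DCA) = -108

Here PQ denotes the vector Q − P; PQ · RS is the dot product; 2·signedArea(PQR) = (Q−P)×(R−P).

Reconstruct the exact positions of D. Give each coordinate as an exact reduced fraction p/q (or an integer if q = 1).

D = (-13, 4)

1. D_x = -13  [DA · CB = 2 ∩ 2·signedArea(DCA) = -108]
2. D_y = 4  [DA · CB = 2 ∩ 2·signedArea(DCA) = -108]
   → D = (-13, 4)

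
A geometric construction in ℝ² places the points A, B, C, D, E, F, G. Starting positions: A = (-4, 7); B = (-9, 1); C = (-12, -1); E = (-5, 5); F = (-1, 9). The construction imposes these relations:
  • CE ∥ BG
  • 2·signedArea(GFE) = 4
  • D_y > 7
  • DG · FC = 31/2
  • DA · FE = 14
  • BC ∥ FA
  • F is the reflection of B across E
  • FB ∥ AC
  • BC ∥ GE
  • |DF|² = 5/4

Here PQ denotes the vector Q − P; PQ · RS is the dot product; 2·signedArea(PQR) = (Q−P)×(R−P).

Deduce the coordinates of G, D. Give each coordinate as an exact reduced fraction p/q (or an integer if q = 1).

1. G_x = -2  [BC ∥ GE ∩ CE ∥ BG]
2. G_y = 7  [BC ∥ GE ∩ CE ∥ BG]
   → G = (-2, 7)
3. D_x = -3/2  [DA · FE = 14 ∩ DG · FC = 31/2]
4. D_y = 8  [DA · FE = 14 ∩ DG · FC = 31/2]
   → D = (-3/2, 8)

D = (-3/2, 8)
G = (-2, 7)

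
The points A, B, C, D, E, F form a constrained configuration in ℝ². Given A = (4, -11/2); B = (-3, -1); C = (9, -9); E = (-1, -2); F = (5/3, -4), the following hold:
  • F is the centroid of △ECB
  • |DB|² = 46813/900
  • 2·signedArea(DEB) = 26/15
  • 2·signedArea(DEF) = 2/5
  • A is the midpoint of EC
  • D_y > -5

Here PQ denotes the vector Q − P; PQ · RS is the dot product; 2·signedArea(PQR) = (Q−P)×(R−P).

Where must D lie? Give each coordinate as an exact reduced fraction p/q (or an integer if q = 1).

1. D_x = 46/15  [2·signedArea(DEF) = 2/5 ∩ 2·signedArea(DEB) = 26/15]
2. D_y = -49/10  [2·signedArea(DEF) = 2/5 ∩ 2·signedArea(DEB) = 26/15]
   → D = (46/15, -49/10)

D = (46/15, -49/10)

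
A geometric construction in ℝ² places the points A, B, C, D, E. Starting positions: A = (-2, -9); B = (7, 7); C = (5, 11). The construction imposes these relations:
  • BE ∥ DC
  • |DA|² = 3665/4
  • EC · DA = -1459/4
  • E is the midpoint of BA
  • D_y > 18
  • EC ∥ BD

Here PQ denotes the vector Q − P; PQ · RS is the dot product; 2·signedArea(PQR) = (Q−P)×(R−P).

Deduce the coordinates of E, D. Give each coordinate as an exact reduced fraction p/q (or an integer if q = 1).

D = (19/2, 19)
E = (5/2, -1)

1. E_x = 5/2  [E is the midpoint of BA]
2. E_y = -1  [E is the midpoint of BA]
   → E = (5/2, -1)
3. D_x = 19/2  [BE ∥ DC ∩ EC ∥ BD]
4. D_y = 19  [BE ∥ DC ∩ EC ∥ BD]
   → D = (19/2, 19)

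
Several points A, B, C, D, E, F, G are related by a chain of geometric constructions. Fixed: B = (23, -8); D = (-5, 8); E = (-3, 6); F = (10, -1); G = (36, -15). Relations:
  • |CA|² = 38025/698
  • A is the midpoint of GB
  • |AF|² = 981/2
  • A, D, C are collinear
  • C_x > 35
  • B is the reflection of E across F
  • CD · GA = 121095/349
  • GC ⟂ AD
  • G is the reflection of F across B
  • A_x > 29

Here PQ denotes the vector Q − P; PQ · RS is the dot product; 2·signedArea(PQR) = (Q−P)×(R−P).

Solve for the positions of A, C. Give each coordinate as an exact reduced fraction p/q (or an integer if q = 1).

1. A_x = 59/2  [A is the midpoint of GB]
2. A_y = -23/2  [A is the midpoint of GB]
   → A = (59/2, -23/2)
3. C_x = 12538/349  [A, D, C are collinear ∩ GC ⟂ AD]
4. C_y = -5281/349  [A, D, C are collinear ∩ GC ⟂ AD]
   → C = (12538/349, -5281/349)

A = (59/2, -23/2)
C = (12538/349, -5281/349)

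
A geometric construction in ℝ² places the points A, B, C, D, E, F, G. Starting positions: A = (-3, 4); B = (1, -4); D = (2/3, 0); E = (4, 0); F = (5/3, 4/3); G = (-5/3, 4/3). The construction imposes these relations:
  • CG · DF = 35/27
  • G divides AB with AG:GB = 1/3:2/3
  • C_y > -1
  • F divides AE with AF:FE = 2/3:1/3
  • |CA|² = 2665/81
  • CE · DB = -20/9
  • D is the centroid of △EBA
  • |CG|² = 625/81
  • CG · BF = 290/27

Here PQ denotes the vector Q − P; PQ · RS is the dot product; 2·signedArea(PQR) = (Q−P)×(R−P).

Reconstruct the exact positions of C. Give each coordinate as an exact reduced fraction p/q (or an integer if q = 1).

C = (0, -8/9)

1. C_x = 0  [CE · DB = -20/9 ∩ CG · BF = 290/27]
2. C_y = -8/9  [CE · DB = -20/9 ∩ CG · BF = 290/27]
   → C = (0, -8/9)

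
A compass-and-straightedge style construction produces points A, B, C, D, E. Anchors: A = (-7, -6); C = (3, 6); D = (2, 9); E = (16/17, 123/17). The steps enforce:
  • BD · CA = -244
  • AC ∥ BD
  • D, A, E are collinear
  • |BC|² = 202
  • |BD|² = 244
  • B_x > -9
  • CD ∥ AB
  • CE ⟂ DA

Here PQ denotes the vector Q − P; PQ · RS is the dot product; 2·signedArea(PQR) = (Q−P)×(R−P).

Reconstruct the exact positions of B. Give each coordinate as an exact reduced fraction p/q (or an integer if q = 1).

B = (-8, -3)

1. B_x = -8  [AC ∥ BD ∩ CD ∥ AB]
2. B_y = -3  [AC ∥ BD ∩ CD ∥ AB]
   → B = (-8, -3)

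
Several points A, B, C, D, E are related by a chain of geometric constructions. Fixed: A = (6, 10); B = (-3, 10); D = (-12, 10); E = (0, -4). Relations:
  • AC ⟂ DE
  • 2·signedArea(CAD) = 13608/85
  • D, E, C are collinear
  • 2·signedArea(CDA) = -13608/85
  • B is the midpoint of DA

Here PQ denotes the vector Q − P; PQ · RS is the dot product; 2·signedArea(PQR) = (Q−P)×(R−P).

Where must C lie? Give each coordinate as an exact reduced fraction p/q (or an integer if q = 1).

C = (-372/85, 94/85)

1. C_x = -372/85  [D, E, C are collinear ∩ AC ⟂ DE]
2. C_y = 94/85  [D, E, C are collinear ∩ AC ⟂ DE]
   → C = (-372/85, 94/85)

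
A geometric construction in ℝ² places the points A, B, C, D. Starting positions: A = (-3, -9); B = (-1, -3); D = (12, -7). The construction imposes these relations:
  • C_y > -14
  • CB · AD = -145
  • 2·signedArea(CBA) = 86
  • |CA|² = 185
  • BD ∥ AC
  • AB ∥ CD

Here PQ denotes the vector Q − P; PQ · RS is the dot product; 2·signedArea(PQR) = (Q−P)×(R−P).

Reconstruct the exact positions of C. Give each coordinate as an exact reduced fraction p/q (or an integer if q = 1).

1. C_x = 10  [AB ∥ CD ∩ BD ∥ AC]
2. C_y = -13  [AB ∥ CD ∩ BD ∥ AC]
   → C = (10, -13)

C = (10, -13)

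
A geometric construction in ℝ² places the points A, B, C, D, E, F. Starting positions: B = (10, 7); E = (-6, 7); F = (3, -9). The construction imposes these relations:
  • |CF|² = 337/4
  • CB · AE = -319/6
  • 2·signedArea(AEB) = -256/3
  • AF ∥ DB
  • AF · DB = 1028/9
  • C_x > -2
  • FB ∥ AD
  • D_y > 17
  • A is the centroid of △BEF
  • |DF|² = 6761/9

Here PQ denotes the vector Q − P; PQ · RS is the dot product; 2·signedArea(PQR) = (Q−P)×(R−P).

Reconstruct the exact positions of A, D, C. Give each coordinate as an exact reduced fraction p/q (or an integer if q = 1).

1. A_x = 7/3  [A is the centroid of △BEF]
2. A_y = 5/3  [A is the centroid of △BEF]
   → A = (7/3, 5/3)
3. D_x = 28/3  [AF ∥ DB ∩ FB ∥ AD]
4. D_y = 53/3  [AF ∥ DB ∩ FB ∥ AD]
   → D = (28/3, 53/3)
5. C_x = -3/2  [line 25/3·x + -16/3·y + 43/6 = 0 ∩ |CF|² = 337/4]
6. C_y = -1  [line 25/3·x + -16/3·y + 43/6 = 0 ∩ |CF|² = 337/4]
   → C = (-3/2, -1)

A = (7/3, 5/3)
C = (-3/2, -1)
D = (28/3, 53/3)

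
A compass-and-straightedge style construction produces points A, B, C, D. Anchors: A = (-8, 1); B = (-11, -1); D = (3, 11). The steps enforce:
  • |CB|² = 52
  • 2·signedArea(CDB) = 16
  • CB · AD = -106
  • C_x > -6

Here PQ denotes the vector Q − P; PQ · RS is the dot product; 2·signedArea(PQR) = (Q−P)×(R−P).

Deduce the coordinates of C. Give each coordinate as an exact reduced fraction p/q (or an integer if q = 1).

C = (-5, 3)

1. C_x = -5  [2·signedArea(CDB) = 16 ∩ CB · AD = -106]
2. C_y = 3  [2·signedArea(CDB) = 16 ∩ CB · AD = -106]
   → C = (-5, 3)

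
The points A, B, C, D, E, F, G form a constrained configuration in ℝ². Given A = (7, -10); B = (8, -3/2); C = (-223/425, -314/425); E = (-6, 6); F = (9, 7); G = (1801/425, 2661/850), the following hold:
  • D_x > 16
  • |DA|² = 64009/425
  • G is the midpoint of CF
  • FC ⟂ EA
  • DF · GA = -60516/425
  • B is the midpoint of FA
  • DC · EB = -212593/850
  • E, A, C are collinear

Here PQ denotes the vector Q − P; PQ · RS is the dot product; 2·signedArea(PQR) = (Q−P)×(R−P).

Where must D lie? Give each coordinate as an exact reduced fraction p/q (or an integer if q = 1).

D = (7023/425, -961/425)

1. D_x = 7023/425  [DC · EB = -212593/850 ∩ DF · GA = -60516/425]
2. D_y = -961/425  [DC · EB = -212593/850 ∩ DF · GA = -60516/425]
   → D = (7023/425, -961/425)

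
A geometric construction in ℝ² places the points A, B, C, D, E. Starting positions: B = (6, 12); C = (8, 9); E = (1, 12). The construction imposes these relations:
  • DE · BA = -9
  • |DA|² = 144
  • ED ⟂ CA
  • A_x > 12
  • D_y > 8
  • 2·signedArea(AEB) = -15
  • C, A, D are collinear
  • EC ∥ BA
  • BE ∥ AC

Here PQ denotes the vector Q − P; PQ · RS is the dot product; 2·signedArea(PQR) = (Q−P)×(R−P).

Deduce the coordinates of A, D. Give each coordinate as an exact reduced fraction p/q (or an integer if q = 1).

A = (13, 9)
D = (1, 9)

1. A_x = 13  [BE ∥ AC ∩ EC ∥ BA]
2. A_y = 9  [BE ∥ AC ∩ EC ∥ BA]
   → A = (13, 9)
3. D_x = 1  [C, A, D are collinear ∩ ED ⟂ CA]
4. D_y = 9  [C, A, D are collinear ∩ ED ⟂ CA]
   → D = (1, 9)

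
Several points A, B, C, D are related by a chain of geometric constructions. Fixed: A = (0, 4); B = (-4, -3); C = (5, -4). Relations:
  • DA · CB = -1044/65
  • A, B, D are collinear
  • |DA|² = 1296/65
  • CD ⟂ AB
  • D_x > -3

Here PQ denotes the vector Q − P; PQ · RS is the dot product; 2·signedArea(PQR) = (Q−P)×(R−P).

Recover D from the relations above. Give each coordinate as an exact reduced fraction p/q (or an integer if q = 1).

1. D_x = -144/65  [A, B, D are collinear ∩ CD ⟂ AB]
2. D_y = 8/65  [A, B, D are collinear ∩ CD ⟂ AB]
   → D = (-144/65, 8/65)

D = (-144/65, 8/65)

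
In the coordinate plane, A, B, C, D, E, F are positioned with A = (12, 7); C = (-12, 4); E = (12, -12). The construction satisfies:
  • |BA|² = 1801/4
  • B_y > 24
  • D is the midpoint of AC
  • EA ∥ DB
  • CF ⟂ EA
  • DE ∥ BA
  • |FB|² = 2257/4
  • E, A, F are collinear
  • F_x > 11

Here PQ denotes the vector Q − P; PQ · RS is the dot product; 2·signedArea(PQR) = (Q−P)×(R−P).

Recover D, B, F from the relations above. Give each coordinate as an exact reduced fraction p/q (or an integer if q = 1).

1. D_x = 0  [D is the midpoint of AC]
2. D_y = 11/2  [D is the midpoint of AC]
   → D = (0, 11/2)
3. B_x = 0  [DE ∥ BA ∩ EA ∥ DB]
4. B_y = 49/2  [DE ∥ BA ∩ EA ∥ DB]
   → B = (0, 49/2)
5. F_x = 12  [E, A, F are collinear ∩ CF ⟂ EA]
6. F_y = 4  [E, A, F are collinear ∩ CF ⟂ EA]
   → F = (12, 4)

B = (0, 49/2)
D = (0, 11/2)
F = (12, 4)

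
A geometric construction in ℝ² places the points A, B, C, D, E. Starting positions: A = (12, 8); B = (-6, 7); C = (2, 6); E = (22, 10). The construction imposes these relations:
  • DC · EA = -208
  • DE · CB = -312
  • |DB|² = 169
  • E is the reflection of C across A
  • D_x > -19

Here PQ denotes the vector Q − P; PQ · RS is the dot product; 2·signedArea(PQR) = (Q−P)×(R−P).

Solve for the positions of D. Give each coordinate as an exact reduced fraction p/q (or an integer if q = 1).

1. D_x = -18  [DC · EA = -208 ∩ DE · CB = -312]
2. D_y = 2  [DC · EA = -208 ∩ DE · CB = -312]
   → D = (-18, 2)

D = (-18, 2)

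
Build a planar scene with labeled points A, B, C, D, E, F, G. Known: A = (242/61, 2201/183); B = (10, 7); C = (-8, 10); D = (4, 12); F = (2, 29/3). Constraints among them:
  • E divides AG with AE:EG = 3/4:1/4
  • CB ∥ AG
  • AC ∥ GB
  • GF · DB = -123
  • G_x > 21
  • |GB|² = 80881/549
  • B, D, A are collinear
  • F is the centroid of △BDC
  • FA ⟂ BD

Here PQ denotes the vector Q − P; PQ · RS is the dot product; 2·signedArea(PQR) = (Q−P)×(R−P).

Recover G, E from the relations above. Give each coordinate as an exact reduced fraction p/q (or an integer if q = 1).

E = (2131/122, 7157/732)
G = (1340/61, 1652/183)

1. G_x = 1340/61  [AC ∥ GB ∩ CB ∥ AG]
2. G_y = 1652/183  [AC ∥ GB ∩ CB ∥ AG]
   → G = (1340/61, 1652/183)
3. E_x = 2131/122  [E divides AG with AE:EG = 3/4:1/4]
4. E_y = 7157/732  [E divides AG with AE:EG = 3/4:1/4]
   → E = (2131/122, 7157/732)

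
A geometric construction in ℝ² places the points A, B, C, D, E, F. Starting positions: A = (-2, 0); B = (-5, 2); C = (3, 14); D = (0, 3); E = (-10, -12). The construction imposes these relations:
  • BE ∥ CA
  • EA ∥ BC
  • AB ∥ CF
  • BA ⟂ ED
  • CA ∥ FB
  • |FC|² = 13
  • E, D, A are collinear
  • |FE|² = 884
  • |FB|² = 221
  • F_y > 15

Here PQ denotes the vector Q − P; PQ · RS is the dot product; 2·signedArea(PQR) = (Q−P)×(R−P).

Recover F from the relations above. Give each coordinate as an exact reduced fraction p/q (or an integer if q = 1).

1. F_x = 0  [CA ∥ FB ∩ AB ∥ CF]
2. F_y = 16  [CA ∥ FB ∩ AB ∥ CF]
   → F = (0, 16)

F = (0, 16)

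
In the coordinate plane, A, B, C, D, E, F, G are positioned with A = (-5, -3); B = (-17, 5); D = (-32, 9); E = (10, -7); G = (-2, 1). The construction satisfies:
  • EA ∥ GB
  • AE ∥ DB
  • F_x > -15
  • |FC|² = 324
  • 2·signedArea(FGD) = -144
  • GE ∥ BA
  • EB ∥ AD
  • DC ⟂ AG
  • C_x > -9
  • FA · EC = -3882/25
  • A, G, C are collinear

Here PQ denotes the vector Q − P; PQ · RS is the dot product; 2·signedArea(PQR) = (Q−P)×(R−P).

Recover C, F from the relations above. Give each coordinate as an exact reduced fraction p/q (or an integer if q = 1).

1. C_x = -224/25  [A, G, C are collinear ∩ DC ⟂ AG]
2. C_y = -207/25  [A, G, C are collinear ∩ DC ⟂ AG]
   → C = (-224/25, -207/25)
3. F_x = -14  [2·signedArea(FGD) = -144 ∩ FA · EC = -3882/25]
4. F_y = 9  [2·signedArea(FGD) = -144 ∩ FA · EC = -3882/25]
   → F = (-14, 9)

C = (-224/25, -207/25)
F = (-14, 9)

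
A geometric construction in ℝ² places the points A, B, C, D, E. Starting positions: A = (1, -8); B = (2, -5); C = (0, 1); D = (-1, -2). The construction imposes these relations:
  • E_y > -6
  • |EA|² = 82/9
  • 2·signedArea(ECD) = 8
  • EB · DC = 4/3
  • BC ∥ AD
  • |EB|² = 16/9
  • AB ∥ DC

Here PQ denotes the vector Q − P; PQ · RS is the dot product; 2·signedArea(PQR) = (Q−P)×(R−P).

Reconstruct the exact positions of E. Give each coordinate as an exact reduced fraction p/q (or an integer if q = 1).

1. E_x = 2/3  [2·signedArea(ECD) = 8 ∩ EB · DC = 4/3]
2. E_y = -5  [2·signedArea(ECD) = 8 ∩ EB · DC = 4/3]
   → E = (2/3, -5)

E = (2/3, -5)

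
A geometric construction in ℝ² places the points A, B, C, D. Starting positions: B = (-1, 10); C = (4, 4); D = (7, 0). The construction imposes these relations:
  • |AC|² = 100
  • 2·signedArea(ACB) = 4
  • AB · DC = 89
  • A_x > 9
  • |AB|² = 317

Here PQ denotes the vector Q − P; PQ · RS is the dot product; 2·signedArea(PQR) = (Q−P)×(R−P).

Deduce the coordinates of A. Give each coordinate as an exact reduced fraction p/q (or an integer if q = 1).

A = (10, -4)

1. A_x = 10  [AB · DC = 89 ∩ 2·signedArea(ACB) = 4]
2. A_y = -4  [AB · DC = 89 ∩ 2·signedArea(ACB) = 4]
   → A = (10, -4)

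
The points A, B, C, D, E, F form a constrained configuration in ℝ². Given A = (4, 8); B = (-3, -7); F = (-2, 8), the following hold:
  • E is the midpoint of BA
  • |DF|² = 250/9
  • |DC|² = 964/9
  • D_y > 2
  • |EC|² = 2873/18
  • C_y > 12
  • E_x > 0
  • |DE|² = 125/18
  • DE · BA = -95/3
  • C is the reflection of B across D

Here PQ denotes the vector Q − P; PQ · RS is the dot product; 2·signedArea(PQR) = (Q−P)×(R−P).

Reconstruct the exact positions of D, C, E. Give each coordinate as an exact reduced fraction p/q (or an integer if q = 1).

C = (7/3, 13)
D = (-1/3, 3)
E = (1/2, 1/2)

1. E_x = 1/2  [E is the midpoint of BA]
2. E_y = 1/2  [E is the midpoint of BA]
   → E = (1/2, 1/2)
3. D_x = -1/3  [line -7·x + -15·y + 128/3 = 0 ∩ |DE|² = 125/18]
4. D_y = 3  [line -7·x + -15·y + 128/3 = 0 ∩ |DE|² = 125/18]
   → D = (-1/3, 3)
5. C_x = 7/3  [C is the reflection of B across D]
6. C_y = 13  [C is the reflection of B across D]
   → C = (7/3, 13)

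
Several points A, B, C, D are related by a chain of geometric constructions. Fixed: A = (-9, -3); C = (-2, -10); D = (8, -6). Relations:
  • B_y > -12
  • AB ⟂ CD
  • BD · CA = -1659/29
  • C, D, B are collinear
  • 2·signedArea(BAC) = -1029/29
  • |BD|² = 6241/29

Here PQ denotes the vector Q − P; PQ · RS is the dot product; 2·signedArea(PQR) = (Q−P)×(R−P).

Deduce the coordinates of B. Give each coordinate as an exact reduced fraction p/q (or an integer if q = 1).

B = (-163/29, -332/29)

1. B_x = -163/29  [C, D, B are collinear ∩ AB ⟂ CD]
2. B_y = -332/29  [C, D, B are collinear ∩ AB ⟂ CD]
   → B = (-163/29, -332/29)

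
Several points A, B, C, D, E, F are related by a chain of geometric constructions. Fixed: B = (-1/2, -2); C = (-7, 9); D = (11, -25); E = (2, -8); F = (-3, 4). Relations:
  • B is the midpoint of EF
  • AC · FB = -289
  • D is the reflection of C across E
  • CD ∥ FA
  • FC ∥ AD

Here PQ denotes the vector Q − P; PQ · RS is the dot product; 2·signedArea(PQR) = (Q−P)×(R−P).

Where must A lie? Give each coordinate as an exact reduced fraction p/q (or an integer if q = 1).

A = (15, -30)

1. A_x = 15  [FC ∥ AD ∩ CD ∥ FA]
2. A_y = -30  [FC ∥ AD ∩ CD ∥ FA]
   → A = (15, -30)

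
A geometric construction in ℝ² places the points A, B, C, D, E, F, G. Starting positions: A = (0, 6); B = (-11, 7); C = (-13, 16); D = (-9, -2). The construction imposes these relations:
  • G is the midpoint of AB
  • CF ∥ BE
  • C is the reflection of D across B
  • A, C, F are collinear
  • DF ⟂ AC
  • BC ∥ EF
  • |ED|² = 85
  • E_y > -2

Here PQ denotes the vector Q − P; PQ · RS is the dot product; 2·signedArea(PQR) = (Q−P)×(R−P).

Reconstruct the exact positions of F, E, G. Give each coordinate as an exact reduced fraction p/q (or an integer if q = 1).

1. F_x = -481/269  [A, C, F are collinear ∩ DF ⟂ AC]
2. F_y = 1984/269  [A, C, F are collinear ∩ DF ⟂ AC]
   → F = (-481/269, 1984/269)
3. E_x = 57/269  [BC ∥ EF ∩ CF ∥ BE]
4. E_y = -437/269  [BC ∥ EF ∩ CF ∥ BE]
   → E = (57/269, -437/269)
5. G_x = -11/2  [G is the midpoint of AB]
6. G_y = 13/2  [G is the midpoint of AB]
   → G = (-11/2, 13/2)

E = (57/269, -437/269)
F = (-481/269, 1984/269)
G = (-11/2, 13/2)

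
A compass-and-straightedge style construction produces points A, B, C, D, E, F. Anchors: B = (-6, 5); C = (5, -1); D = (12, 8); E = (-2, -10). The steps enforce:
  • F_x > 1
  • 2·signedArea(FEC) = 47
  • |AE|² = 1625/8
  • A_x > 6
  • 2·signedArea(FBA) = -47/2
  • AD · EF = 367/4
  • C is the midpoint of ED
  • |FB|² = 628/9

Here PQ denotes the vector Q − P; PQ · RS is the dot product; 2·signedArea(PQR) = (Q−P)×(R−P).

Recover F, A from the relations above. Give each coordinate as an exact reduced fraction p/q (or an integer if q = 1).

A = (27/4, 5/4)
F = (4/3, 1)

1. F_x = 4/3  [line -9·x + 7·y + 5 = 0 ∩ |FB|² = 628/9]
2. F_y = 1  [line -9·x + 7·y + 5 = 0 ∩ |FB|² = 628/9]
   → F = (4/3, 1)
3. A_x = 27/4  [2·signedArea(FBA) = -47/2 ∩ AD · EF = 367/4]
4. A_y = 5/4  [2·signedArea(FBA) = -47/2 ∩ AD · EF = 367/4]
   → A = (27/4, 5/4)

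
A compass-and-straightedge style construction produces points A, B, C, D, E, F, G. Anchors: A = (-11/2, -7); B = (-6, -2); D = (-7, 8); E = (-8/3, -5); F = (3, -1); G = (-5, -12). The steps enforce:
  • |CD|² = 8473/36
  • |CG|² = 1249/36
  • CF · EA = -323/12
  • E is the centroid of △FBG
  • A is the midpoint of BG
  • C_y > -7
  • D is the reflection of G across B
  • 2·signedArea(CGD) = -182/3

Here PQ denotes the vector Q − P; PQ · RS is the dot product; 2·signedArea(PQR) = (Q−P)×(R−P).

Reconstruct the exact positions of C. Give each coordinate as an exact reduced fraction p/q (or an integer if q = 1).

C = (-5/2, -20/3)

1. C_x = -5/2  [2·signedArea(CGD) = -182/3 ∩ CF · EA = -323/12]
2. C_y = -20/3  [2·signedArea(CGD) = -182/3 ∩ CF · EA = -323/12]
   → C = (-5/2, -20/3)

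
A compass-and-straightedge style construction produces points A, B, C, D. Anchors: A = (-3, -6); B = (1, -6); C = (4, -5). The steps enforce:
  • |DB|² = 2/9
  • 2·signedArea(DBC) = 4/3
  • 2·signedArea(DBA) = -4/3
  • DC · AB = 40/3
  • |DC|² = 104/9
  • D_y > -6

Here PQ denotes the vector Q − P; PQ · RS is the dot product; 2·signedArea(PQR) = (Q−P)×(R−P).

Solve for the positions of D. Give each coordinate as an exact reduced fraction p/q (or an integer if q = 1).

D = (2/3, -17/3)

1. D_x = 2/3  [2·signedArea(DBA) = -4/3 ∩ DC · AB = 40/3]
2. D_y = -17/3  [2·signedArea(DBA) = -4/3 ∩ DC · AB = 40/3]
   → D = (2/3, -17/3)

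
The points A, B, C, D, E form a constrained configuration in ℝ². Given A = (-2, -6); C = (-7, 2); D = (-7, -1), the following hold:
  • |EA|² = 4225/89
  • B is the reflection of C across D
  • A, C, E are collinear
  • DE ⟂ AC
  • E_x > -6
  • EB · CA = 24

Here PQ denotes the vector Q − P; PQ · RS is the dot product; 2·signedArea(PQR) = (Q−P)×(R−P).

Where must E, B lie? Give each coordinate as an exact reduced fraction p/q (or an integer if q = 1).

1. E_x = -503/89  [A, C, E are collinear ∩ DE ⟂ AC]
2. E_y = -14/89  [A, C, E are collinear ∩ DE ⟂ AC]
   → E = (-503/89, -14/89)
3. B_x = -7  [B is the reflection of C across D]
4. B_y = -4  [B is the reflection of C across D]
   → B = (-7, -4)

B = (-7, -4)
E = (-503/89, -14/89)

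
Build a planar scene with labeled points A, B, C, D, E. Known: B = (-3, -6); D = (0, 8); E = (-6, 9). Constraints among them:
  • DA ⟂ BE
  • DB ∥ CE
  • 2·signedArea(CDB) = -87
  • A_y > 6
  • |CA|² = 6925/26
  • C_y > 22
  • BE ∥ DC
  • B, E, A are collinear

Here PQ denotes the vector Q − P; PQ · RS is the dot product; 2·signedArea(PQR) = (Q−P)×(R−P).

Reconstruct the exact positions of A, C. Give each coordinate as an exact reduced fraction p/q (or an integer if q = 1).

A = (-145/26, 179/26)
C = (-3, 23)

1. A_x = -145/26  [B, E, A are collinear ∩ DA ⟂ BE]
2. A_y = 179/26  [B, E, A are collinear ∩ DA ⟂ BE]
   → A = (-145/26, 179/26)
3. C_x = -3  [DB ∥ CE ∩ BE ∥ DC]
4. C_y = 23  [DB ∥ CE ∩ BE ∥ DC]
   → C = (-3, 23)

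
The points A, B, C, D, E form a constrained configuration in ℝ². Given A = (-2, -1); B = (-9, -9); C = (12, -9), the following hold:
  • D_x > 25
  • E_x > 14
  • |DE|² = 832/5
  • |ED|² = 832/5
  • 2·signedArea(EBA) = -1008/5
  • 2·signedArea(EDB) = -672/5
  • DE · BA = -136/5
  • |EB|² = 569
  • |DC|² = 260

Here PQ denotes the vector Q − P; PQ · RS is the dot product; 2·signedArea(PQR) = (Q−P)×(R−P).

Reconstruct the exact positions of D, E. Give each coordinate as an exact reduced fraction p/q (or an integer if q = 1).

D = (26, -17)
E = (74/5, -53/5)

1. E_x = 74/5  [line -8·x + 7·y + 963/5 = 0 ∩ |EB|² = 569]
2. E_y = -53/5  [line -8·x + 7·y + 963/5 = 0 ∩ |EB|² = 569]
   → E = (74/5, -53/5)
3. D_x = 26  [DE · BA = -136/5 ∩ 2·signedArea(EDB) = -672/5]
4. D_y = -17  [DE · BA = -136/5 ∩ 2·signedArea(EDB) = -672/5]
   → D = (26, -17)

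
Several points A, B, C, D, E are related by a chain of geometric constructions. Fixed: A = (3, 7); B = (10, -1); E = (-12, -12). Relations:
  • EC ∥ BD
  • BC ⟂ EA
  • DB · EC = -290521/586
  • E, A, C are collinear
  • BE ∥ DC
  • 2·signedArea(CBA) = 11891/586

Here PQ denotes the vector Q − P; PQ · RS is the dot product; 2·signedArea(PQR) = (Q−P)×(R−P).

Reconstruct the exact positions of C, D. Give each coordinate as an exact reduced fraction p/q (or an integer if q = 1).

1. C_x = 1053/586  [E, A, C are collinear ∩ BC ⟂ EA]
2. C_y = 3209/586  [E, A, C are collinear ∩ BC ⟂ EA]
   → C = (1053/586, 3209/586)
3. D_x = 13945/586  [BE ∥ DC ∩ EC ∥ BD]
4. D_y = 9655/586  [BE ∥ DC ∩ EC ∥ BD]
   → D = (13945/586, 9655/586)

C = (1053/586, 3209/586)
D = (13945/586, 9655/586)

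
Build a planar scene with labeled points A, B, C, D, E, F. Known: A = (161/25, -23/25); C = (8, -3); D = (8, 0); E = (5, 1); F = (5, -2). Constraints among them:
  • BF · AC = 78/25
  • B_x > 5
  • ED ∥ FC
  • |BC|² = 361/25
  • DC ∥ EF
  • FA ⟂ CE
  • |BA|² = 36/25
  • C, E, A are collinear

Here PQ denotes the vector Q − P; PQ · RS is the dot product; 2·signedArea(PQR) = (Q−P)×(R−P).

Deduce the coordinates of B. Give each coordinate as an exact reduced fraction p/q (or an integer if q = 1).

1. B_x = 143/25  [line -39/25·x + 52/25·y + 221/25 = 0 ∩ |BC|² = 361/25]
2. B_y = 1/25  [line -39/25·x + 52/25·y + 221/25 = 0 ∩ |BC|² = 361/25]
   → B = (143/25, 1/25)

B = (143/25, 1/25)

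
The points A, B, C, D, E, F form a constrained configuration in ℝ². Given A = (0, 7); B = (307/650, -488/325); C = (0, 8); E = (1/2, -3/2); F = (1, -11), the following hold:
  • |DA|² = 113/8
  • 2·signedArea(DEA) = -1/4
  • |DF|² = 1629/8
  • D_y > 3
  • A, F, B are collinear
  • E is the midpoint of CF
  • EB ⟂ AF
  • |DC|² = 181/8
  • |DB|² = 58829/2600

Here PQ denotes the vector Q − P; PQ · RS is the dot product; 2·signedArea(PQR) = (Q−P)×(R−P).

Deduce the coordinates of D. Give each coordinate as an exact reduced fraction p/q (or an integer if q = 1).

D = (1/4, 13/4)

1. D_x = 1/4  [line -17/2·x + -1/2·y + 15/4 = 0 ∩ |DF|² = 1629/8]
2. D_y = 13/4  [line -17/2·x + -1/2·y + 15/4 = 0 ∩ |DF|² = 1629/8]
   → D = (1/4, 13/4)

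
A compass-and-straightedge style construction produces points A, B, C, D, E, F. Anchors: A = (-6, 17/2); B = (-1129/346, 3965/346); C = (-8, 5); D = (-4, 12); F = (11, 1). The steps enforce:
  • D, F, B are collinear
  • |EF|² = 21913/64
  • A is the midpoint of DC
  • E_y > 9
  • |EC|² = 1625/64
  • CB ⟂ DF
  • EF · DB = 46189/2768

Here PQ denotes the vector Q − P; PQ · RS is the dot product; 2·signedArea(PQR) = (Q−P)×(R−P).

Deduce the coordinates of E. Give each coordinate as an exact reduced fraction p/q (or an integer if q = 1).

E = (-11/2, 75/8)

1. E_x = -11/2  [line -255/346·x + 187/346·y + -25245/2768 = 0 ∩ |EC|² = 1625/64]
2. E_y = 75/8  [line -255/346·x + 187/346·y + -25245/2768 = 0 ∩ |EC|² = 1625/64]
   → E = (-11/2, 75/8)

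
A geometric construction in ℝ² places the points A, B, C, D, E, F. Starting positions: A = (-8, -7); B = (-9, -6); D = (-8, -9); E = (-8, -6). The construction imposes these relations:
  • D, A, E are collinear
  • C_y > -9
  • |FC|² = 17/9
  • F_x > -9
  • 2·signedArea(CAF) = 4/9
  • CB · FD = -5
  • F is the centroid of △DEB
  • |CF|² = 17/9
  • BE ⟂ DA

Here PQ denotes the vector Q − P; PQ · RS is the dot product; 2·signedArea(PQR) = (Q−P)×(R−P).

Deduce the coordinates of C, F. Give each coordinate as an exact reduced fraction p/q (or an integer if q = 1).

1. F_x = -25/3  [F is the centroid of △DEB]
2. F_y = -7  [F is the centroid of △DEB]
   → F = (-25/3, -7)
3. C_x = -8  [CB · FD = -5 ∩ 2·signedArea(CAF) = 4/9]
4. C_y = -25/3  [CB · FD = -5 ∩ 2·signedArea(CAF) = 4/9]
   → C = (-8, -25/3)

C = (-8, -25/3)
F = (-25/3, -7)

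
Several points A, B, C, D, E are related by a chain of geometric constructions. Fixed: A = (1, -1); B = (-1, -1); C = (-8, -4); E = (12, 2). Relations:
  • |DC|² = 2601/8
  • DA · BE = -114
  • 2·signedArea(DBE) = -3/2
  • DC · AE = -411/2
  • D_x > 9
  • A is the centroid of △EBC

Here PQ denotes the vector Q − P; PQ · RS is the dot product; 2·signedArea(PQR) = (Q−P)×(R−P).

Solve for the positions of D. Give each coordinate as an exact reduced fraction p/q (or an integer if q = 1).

1. D_x = 37/4  [DC · AE = -411/2 ∩ 2·signedArea(DBE) = -3/2]
2. D_y = 5/4  [DC · AE = -411/2 ∩ 2·signedArea(DBE) = -3/2]
   → D = (37/4, 5/4)

D = (37/4, 5/4)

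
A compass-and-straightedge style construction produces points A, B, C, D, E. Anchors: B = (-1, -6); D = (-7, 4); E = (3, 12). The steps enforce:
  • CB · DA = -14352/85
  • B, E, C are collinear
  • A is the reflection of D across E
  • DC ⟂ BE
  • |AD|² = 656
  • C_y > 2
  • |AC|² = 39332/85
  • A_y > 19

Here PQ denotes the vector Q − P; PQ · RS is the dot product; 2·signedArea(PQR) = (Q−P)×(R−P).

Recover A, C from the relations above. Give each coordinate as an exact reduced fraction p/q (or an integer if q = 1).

1. A_x = 13  [A is the reflection of D across E]
2. A_y = 20  [A is the reflection of D across E]
   → A = (13, 20)
3. C_x = 71/85  [B, E, C are collinear ∩ DC ⟂ BE]
4. C_y = 192/85  [B, E, C are collinear ∩ DC ⟂ BE]
   → C = (71/85, 192/85)

A = (13, 20)
C = (71/85, 192/85)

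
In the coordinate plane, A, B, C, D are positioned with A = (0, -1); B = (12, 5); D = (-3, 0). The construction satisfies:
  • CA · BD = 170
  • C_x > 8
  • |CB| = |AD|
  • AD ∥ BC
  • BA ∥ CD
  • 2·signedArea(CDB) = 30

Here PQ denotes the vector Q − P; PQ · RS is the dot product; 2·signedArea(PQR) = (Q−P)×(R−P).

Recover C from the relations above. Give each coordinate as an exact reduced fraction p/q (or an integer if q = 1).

C = (9, 6)

1. C_x = 9  [BA ∥ CD ∩ AD ∥ BC]
2. C_y = 6  [BA ∥ CD ∩ AD ∥ BC]
   → C = (9, 6)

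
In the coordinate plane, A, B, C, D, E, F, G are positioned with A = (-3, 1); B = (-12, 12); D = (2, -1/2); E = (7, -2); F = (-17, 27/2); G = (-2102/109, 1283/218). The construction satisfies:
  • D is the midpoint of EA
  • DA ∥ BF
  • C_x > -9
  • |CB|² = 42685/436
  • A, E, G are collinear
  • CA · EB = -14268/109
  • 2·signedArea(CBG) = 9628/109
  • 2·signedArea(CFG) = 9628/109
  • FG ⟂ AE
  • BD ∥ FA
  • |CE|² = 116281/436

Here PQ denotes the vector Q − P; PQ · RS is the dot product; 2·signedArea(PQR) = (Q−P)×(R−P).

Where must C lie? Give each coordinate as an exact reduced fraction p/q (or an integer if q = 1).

1. C_x = -942/109  [2·signedArea(CFG) = 9628/109 ∩ CA · EB = -14268/109]
2. C_y = 587/218  [2·signedArea(CFG) = 9628/109 ∩ CA · EB = -14268/109]
   → C = (-942/109, 587/218)

C = (-942/109, 587/218)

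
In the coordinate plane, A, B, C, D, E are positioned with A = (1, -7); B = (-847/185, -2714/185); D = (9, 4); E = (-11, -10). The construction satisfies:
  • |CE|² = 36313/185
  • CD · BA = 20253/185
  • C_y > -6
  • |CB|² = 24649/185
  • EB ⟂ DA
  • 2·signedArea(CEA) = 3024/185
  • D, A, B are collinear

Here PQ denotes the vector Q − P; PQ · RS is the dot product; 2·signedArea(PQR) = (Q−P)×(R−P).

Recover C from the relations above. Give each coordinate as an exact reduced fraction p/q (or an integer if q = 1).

C = (409/185, -987/185)

1. C_x = 409/185  [CD · BA = 20253/185 ∩ 2·signedArea(CEA) = 3024/185]
2. C_y = -987/185  [CD · BA = 20253/185 ∩ 2·signedArea(CEA) = 3024/185]
   → C = (409/185, -987/185)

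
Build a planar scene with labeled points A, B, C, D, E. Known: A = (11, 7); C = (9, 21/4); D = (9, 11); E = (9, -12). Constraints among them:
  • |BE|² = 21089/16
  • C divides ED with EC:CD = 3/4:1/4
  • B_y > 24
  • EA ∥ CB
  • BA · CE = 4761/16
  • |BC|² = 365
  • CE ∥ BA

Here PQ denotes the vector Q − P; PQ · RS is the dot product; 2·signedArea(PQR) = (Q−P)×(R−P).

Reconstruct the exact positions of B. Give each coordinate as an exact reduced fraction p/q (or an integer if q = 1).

B = (11, 97/4)

1. B_x = 11  [CE ∥ BA ∩ EA ∥ CB]
2. B_y = 97/4  [CE ∥ BA ∩ EA ∥ CB]
   → B = (11, 97/4)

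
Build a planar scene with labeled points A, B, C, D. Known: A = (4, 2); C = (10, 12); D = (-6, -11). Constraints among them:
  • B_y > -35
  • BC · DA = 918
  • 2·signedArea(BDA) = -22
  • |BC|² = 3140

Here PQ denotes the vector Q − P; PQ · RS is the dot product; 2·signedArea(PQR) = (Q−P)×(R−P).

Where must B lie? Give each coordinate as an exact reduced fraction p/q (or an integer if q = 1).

1. B_x = -22  [2·signedArea(BDA) = -22 ∩ BC · DA = 918]
2. B_y = -34  [2·signedArea(BDA) = -22 ∩ BC · DA = 918]
   → B = (-22, -34)

B = (-22, -34)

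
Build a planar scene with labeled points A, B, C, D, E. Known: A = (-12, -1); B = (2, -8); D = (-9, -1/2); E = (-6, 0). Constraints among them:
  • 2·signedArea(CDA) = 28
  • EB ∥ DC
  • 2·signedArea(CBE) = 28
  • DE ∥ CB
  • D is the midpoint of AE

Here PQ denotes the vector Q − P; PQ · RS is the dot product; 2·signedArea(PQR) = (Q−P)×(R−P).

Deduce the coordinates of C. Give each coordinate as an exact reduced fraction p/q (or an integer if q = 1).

C = (-1, -17/2)

1. C_x = -1  [DE ∥ CB ∩ EB ∥ DC]
2. C_y = -17/2  [DE ∥ CB ∩ EB ∥ DC]
   → C = (-1, -17/2)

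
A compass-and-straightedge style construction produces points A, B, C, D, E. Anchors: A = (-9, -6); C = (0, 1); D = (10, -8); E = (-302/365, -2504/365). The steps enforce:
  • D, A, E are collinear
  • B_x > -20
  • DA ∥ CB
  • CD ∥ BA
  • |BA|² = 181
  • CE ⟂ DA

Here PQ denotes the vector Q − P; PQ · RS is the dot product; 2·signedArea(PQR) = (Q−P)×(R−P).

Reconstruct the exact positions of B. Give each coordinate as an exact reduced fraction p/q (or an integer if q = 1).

B = (-19, 3)

1. B_x = -19  [CD ∥ BA ∩ DA ∥ CB]
2. B_y = 3  [CD ∥ BA ∩ DA ∥ CB]
   → B = (-19, 3)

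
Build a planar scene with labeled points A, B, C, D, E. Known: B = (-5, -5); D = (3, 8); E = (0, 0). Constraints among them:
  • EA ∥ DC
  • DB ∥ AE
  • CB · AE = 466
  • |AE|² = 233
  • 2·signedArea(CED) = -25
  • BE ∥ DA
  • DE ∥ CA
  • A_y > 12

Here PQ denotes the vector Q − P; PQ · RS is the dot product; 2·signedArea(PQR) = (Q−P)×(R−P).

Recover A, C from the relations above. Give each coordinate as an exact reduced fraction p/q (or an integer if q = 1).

A = (8, 13)
C = (11, 21)

1. A_x = 8  [DB ∥ AE ∩ BE ∥ DA]
2. A_y = 13  [DB ∥ AE ∩ BE ∥ DA]
   → A = (8, 13)
3. C_x = 11  [DE ∥ CA ∩ EA ∥ DC]
4. C_y = 21  [DE ∥ CA ∩ EA ∥ DC]
   → C = (11, 21)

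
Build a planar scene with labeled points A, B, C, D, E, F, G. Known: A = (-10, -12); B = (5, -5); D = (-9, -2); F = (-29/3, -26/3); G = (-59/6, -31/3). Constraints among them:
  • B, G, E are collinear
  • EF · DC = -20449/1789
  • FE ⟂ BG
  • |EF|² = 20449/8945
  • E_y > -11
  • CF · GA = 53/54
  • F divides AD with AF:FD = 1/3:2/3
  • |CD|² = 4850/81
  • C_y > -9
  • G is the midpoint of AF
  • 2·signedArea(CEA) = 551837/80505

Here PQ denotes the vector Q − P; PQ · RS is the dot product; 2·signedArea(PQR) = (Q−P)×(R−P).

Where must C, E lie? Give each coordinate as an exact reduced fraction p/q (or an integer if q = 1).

C = (-44/9, -77/9)
E = (-245677/26835, -270751/26835)

1. E_x = -245677/26835  [B, G, E are collinear ∩ FE ⟂ BG]
2. E_y = -270751/26835  [B, G, E are collinear ∩ FE ⟂ BG]
   → E = (-245677/26835, -270751/26835)
3. C_x = -44/9  [2·signedArea(CEA) = 551837/80505 ∩ CF · GA = 53/54]
4. C_y = -77/9  [2·signedArea(CEA) = 551837/80505 ∩ CF · GA = 53/54]
   → C = (-44/9, -77/9)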